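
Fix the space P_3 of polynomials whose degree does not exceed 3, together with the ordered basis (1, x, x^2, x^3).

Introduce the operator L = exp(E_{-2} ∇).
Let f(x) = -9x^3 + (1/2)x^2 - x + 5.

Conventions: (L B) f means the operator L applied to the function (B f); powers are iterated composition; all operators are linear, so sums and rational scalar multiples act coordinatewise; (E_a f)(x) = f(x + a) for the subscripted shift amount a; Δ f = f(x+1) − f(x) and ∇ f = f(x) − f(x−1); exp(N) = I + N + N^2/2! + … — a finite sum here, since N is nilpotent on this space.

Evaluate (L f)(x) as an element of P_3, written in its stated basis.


order-1 term: -27x^2 + 136x - 349/2
order-2 term: -27x + 271/2
order-3 term: -9
the series for exp(E_{-2} ∇) f terminates at order 3
exp(E_{-2} ∇) f = -9x^3 - (53/2)x^2 + 108x - 43

the image equals g(x) = -9x^3 - (53/2)x^2 + 108x - 43


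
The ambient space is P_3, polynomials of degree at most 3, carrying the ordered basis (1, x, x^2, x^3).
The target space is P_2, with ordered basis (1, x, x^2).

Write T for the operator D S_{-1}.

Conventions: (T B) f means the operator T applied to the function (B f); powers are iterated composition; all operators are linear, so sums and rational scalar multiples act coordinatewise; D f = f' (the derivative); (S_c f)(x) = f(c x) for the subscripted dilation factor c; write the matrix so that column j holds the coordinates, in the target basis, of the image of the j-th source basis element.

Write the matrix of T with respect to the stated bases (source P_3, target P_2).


image of 1: 0
image of x: -1
image of x^2: 2x
image of x^3: -3x^2
each image's coordinates form column j of the matrix

the matrix is [[0, -1, 0, 0]; [0, 0, 2, 0]; [0, 0, 0, -3]] (rows listed top to bottom)


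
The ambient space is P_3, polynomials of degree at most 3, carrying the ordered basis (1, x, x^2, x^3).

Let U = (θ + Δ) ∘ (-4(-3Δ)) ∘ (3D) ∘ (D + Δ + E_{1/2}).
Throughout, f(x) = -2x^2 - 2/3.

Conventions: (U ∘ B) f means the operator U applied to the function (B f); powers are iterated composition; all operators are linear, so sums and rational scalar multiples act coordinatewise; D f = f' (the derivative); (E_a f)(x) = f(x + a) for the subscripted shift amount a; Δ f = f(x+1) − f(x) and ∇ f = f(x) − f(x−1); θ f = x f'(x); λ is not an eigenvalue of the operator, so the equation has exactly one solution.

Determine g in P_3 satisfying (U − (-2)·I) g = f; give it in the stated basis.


write g with unknown coordinates in the stated basis and equate coefficients in (U − (-2)·I) g = f
solving from the highest basis element down gives g = -x^2 - 1/3
check: U g = 0
so U g − (-2)·g = -2x^2 - 2/3 = f ✓

the result is g(x) = -x^2 - 1/3


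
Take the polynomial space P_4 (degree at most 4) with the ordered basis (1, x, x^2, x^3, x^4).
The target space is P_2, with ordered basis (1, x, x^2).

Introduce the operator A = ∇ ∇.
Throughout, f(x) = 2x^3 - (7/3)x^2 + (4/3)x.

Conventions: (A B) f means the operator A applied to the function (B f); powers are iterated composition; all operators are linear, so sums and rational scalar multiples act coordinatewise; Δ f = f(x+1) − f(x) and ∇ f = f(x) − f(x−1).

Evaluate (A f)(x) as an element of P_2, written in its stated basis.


the image equals g(x) = 12x - 50/3

∇ f = 6x^2 - (32/3)x + 17/3
∇ ∇ f = 12x - 50/3


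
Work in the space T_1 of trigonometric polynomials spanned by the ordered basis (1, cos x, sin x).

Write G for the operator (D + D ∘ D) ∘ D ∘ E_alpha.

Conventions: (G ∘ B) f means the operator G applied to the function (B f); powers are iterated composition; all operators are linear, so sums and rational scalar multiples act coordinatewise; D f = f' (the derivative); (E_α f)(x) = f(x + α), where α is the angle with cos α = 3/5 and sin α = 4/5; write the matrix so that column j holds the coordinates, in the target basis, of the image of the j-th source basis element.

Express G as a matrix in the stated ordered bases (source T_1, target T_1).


the matrix is [[0, 0, 0]; [0, 1/5, -7/5]; [0, 7/5, 1/5]] (rows listed top to bottom)

image of 1: 0
image of cos x: (1/5)cos x + (7/5)sin x
image of sin x: -(7/5)cos x + (1/5)sin x
each image's coordinates form column j of the matrix


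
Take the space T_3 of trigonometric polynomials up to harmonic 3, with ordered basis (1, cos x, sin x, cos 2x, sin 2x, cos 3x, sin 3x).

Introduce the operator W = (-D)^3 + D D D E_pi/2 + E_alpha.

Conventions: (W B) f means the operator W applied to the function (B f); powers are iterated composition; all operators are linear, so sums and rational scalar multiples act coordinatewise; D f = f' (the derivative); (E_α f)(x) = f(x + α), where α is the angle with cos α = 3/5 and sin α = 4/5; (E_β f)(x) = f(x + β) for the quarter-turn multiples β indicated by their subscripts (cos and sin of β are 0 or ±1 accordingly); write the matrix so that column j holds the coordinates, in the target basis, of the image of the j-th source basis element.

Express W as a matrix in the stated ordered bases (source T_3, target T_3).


image of 1: 1
image of cos x: (8/5)cos x - (9/5)sin x
image of sin x: (9/5)cos x + (8/5)sin x
image of cos 2x: -(7/25)cos 2x - (424/25)sin 2x
image of sin 2x: (424/25)cos 2x - (7/25)sin 2x
image of cos 3x: -(3492/125)cos 3x - (3419/125)sin 3x
image of sin 3x: (3419/125)cos 3x - (3492/125)sin 3x
each image's coordinates form column j of the matrix

the matrix is [[1, 0, 0, 0, 0, 0, 0]; [0, 8/5, 9/5, 0, 0, 0, 0]; [0, -9/5, 8/5, 0, 0, 0, 0]; [0, 0, 0, -7/25, 424/25, 0, 0]; [0, 0, 0, -424/25, -7/25, 0, 0]; [0, 0, 0, 0, 0, -3492/125, 3419/125]; [0, 0, 0, 0, 0, -3419/125, -3492/125]] (rows listed top to bottom)


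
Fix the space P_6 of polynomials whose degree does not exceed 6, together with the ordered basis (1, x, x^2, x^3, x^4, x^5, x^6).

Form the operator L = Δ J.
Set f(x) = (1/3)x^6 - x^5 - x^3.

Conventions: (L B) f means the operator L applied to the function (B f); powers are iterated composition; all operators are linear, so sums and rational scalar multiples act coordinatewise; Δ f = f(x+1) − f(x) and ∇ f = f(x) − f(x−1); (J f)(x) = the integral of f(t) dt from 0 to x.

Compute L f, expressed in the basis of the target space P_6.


J f = (1/21)x^7 - (1/6)x^6 - (1/4)x^4
Δ J f = (1/3)x^6 - (5/6)x^4 - (8/3)x^3 - 3x^2 - (5/3)x - 31/84

the result is g(x) = (1/3)x^6 - (5/6)x^4 - (8/3)x^3 - 3x^2 - (5/3)x - 31/84


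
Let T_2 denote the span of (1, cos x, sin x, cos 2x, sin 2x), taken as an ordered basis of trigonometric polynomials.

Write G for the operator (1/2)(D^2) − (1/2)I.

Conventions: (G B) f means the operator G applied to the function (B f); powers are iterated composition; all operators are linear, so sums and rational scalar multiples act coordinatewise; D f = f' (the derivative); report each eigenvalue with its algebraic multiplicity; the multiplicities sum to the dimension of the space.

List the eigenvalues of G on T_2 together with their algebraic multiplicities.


image of 1: -1/2
image of cos x: -cos x
image of sin x: -sin x
image of cos 2x: -(5/2)cos 2x
image of sin 2x: -(5/2)sin 2x
the matrix is diagonal; its diagonal is (-1/2, -1, -1, -5/2, -5/2)
for a triangular matrix the eigenvalues are the diagonal entries, with algebraic multiplicity their repetition count

λ = -5/2 (multiplicity 2), λ = -1 (multiplicity 2), λ = -1/2 (multiplicity 1)


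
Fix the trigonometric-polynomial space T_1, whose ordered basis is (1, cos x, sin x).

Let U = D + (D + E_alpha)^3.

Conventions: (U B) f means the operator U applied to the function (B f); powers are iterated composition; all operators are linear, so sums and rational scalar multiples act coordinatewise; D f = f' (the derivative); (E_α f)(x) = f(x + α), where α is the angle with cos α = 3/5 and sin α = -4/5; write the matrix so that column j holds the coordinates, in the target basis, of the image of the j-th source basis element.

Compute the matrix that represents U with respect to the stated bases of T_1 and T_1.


image of 1: 1
image of cos x: (18/125)cos x - (151/125)sin x
image of sin x: (151/125)cos x + (18/125)sin x
each image's coordinates form column j of the matrix

the matrix is [[1, 0, 0]; [0, 18/125, 151/125]; [0, -151/125, 18/125]] (rows listed top to bottom)


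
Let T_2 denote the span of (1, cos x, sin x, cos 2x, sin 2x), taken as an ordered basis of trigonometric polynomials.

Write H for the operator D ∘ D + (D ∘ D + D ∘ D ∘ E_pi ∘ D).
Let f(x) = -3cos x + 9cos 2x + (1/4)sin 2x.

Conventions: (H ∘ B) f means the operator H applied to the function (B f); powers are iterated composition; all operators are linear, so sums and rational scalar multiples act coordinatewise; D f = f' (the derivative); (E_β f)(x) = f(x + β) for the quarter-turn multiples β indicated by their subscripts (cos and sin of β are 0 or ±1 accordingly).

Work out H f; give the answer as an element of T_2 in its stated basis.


the result is g(x) = 6cos x + 3sin x - 74cos 2x + 70sin 2x

D f = 3sin x + (1/2)cos 2x - 18sin 2x
D D f = 3cos x - 36cos 2x - sin 2x
D f = 3sin x + (1/2)cos 2x - 18sin 2x
D D f = 3cos x - 36cos 2x - sin 2x
D f = 3sin x + (1/2)cos 2x - 18sin 2x
E_pi D f = -3sin x + (1/2)cos 2x - 18sin 2x
D (E_pi ∘ D) f = -3cos x - 36cos 2x - sin 2x
D D (E_pi ∘ D) f = 3sin x - 2cos 2x + 72sin 2x
(D ∘ D + D ∘ D ∘ E_pi ∘ D) f = 3cos x + 3sin x - 38cos 2x + 71sin 2x
(D ∘ D + (D ∘ D + D ∘ D ∘ E_pi ∘ D)) f = 6cos x + 3sin x - 74cos 2x + 70sin 2x


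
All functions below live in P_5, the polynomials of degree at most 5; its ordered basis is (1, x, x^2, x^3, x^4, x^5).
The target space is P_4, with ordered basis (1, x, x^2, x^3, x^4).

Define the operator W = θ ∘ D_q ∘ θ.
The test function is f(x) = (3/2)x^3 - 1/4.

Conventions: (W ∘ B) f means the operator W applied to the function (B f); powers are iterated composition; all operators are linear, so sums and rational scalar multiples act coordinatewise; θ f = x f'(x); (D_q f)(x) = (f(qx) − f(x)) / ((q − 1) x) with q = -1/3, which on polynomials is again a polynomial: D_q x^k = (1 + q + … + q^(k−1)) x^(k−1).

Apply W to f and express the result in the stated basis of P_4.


θ f = (9/2)x^3
D_q θ f = (7/2)x^2
θ D_q θ f = 7x^2

the image equals g(x) = 7x^2


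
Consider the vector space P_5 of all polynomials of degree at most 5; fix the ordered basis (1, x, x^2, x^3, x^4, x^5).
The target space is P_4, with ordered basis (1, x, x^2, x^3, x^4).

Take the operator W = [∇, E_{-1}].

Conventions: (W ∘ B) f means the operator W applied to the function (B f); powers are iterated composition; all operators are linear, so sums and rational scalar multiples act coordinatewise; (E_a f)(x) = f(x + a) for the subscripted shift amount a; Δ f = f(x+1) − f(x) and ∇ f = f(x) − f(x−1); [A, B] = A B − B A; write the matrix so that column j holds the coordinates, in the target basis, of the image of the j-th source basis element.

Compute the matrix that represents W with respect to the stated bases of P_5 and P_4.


the matrix is [[0, 0, 0, 0, 0, 0]; [0, 0, 0, 0, 0, 0]; [0, 0, 0, 0, 0, 0]; [0, 0, 0, 0, 0, 0]; [0, 0, 0, 0, 0, 0]] (rows listed top to bottom)

image of 1: 0
image of x: 0
image of x^2: 0
image of x^3: 0
image of x^4: 0
image of x^5: 0
each image's coordinates form column j of the matrix


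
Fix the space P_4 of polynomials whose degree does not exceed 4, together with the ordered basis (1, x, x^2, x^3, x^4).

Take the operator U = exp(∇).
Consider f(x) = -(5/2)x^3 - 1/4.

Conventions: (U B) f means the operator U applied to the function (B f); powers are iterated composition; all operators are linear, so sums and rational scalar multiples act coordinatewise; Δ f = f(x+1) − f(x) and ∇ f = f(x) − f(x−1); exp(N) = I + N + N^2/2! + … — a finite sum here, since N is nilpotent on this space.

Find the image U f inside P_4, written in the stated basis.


the result is g(x) = -(5/2)x^3 - (15/2)x^2 + 9/4

order-1 term: -(15/2)x^2 + (15/2)x - 5/2
order-2 term: -(15/2)x + 15/2
order-3 term: -5/2
the series for exp(∇) f terminates at order 3
exp(∇) f = -(5/2)x^3 - (15/2)x^2 + 9/4


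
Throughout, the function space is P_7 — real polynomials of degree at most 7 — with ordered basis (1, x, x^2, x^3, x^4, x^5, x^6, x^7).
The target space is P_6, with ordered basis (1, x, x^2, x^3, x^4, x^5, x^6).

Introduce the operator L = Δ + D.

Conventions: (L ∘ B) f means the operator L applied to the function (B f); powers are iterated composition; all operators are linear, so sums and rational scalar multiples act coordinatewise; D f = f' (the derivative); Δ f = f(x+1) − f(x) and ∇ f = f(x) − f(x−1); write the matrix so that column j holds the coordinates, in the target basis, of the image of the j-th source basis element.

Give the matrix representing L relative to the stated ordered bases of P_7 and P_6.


the matrix is [[0, 2, 1, 1, 1, 1, 1, 1]; [0, 0, 4, 3, 4, 5, 6, 7]; [0, 0, 0, 6, 6, 10, 15, 21]; [0, 0, 0, 0, 8, 10, 20, 35]; [0, 0, 0, 0, 0, 10, 15, 35]; [0, 0, 0, 0, 0, 0, 12, 21]; [0, 0, 0, 0, 0, 0, 0, 14]] (rows listed top to bottom)

image of 1: 0
image of x: 2
image of x^2: 4x + 1
image of x^3: 6x^2 + 3x + 1
image of x^4: 8x^3 + 6x^2 + 4x + 1
image of x^5: 10x^4 + 10x^3 + 10x^2 + 5x + 1
image of x^6: 12x^5 + 15x^4 + 20x^3 + 15x^2 + 6x + 1
image of x^7: 14x^6 + 21x^5 + 35x^4 + 35x^3 + 21x^2 + 7x + 1
each image's coordinates form column j of the matrix


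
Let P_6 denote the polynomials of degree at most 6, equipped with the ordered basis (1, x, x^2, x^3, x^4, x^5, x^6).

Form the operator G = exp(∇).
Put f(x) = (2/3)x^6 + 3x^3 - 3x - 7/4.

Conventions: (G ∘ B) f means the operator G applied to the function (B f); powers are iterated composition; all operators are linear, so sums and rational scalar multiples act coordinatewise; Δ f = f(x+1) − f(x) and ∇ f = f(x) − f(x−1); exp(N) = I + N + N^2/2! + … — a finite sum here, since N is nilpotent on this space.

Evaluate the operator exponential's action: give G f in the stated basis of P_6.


g(x) = (2/3)x^6 + 4x^5 - (31/3)x^3 + 19x^2 + 5x - 55/4

order-1 term: 4x^5 - 10x^4 + (40/3)x^3 - x^2 - 5x - 2/3
order-2 term: 10x^4 - 40x^3 + 70x^2 - 51x + 35/3
order-3 term: (40/3)x^3 - 60x^2 + 100x - 57
order-4 term: 10x^2 - 40x + 130/3
order-5 term: 4x - 10
order-6 term: 2/3
the series for exp(∇) f terminates at order 6
exp(∇) f = (2/3)x^6 + 4x^5 - (31/3)x^3 + 19x^2 + 5x - 55/4


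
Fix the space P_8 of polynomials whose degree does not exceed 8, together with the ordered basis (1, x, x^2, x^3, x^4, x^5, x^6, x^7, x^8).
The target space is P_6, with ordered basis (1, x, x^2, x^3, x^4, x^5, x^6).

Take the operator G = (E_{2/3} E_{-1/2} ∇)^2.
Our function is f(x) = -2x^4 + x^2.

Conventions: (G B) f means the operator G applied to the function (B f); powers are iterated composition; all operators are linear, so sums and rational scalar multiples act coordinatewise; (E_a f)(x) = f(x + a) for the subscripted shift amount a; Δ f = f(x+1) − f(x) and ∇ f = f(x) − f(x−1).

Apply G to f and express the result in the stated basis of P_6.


∇ f = -8x^3 + 12x^2 - 6x + 1
E_{-1/2} ∇ f = -8x^3 + 24x^2 - 24x + 8
E_{2/3} E_{-1/2} ∇ f = -8x^3 + 8x^2 - (8/3)x + 8/27
∇ (E_{2/3} E_{-1/2} ∇) f = -24x^2 + 40x - 56/3
E_{-1/2} ∇ (E_{2/3} E_{-1/2} ∇) f = -24x^2 + 64x - 134/3
E_{2/3} E_{-1/2} ∇ (E_{2/3} E_{-1/2} ∇) f = -24x^2 + 32x - 38/3

the result is g(x) = -24x^2 + 32x - 38/3


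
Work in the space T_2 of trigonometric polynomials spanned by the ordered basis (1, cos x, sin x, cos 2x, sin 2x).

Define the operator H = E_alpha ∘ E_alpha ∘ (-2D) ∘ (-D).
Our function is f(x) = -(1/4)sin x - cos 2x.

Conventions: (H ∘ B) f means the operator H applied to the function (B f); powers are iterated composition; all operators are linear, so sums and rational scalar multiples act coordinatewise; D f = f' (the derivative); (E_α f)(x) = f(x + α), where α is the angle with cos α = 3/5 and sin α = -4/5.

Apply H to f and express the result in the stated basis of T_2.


the result is g(x) = -(12/25)cos x - (7/50)sin x - (4216/625)cos 2x - (2688/625)sin 2x

D f = -(1/4)cos x + 2sin 2x
(-D) f = (1/4)cos x - 2sin 2x
D (-D) f = -(1/4)sin x - 4cos 2x
(-2D) (-D) f = (1/2)sin x + 8cos 2x
E_alpha ((-2D) ∘ (-D)) f = -(2/5)cos x + (3/10)sin x - (56/25)cos 2x + (192/25)sin 2x
E_alpha E_alpha ((-2D) ∘ (-D)) f = -(12/25)cos x - (7/50)sin x - (4216/625)cos 2x - (2688/625)sin 2x


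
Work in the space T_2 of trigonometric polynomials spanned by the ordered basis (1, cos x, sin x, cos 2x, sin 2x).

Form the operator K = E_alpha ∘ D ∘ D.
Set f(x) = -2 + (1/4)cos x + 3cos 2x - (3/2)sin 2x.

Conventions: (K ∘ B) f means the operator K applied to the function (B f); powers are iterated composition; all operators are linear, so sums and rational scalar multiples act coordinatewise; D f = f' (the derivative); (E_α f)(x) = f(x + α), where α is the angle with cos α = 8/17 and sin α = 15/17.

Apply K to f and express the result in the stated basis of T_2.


D f = -(1/4)sin x - 3cos 2x - 6sin 2x
D D f = -(1/4)cos x - 12cos 2x + 6sin 2x
E_alpha D D f = -(2/17)cos x + (15/68)sin x + (3372/289)cos 2x + (1914/289)sin 2x

the image equals g(x) = -(2/17)cos x + (15/68)sin x + (3372/289)cos 2x + (1914/289)sin 2x


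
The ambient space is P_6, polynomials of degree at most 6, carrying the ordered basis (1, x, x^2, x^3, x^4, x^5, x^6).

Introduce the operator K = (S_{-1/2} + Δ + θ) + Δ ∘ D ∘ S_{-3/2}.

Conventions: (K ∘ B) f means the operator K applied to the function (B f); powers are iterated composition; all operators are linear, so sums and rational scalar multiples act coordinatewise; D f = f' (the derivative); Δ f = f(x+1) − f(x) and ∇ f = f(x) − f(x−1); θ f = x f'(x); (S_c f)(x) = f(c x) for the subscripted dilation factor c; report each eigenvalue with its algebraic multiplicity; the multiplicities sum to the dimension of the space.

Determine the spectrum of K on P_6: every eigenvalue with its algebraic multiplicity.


λ = 1/2 (multiplicity 1), λ = 1 (multiplicity 1), λ = 9/4 (multiplicity 1), λ = 23/8 (multiplicity 1), λ = 65/16 (multiplicity 1), λ = 159/32 (multiplicity 1), λ = 385/64 (multiplicity 1)

image of 1: 1
image of x: (1/2)x + 1
image of x^2: (9/4)x^2 + 2x + 11/2
image of x^3: (23/8)x^3 + 3x^2 - (69/4)x - 73/8
image of x^4: (65/16)x^4 + 4x^3 + (267/4)x^2 + (259/4)x + 85/4
image of x^5: (159/32)x^5 + 5x^4 - (1135/8)x^3 - (3485/16)x^2 - (1175/8)x - 1183/32
image of x^6: (385/64)x^6 + 6x^5 + (11415/32)x^4 + (11255/16)x^3 + (11175/16)x^2 + (11127/32)x + 2219/32
the matrix is upper triangular; its diagonal is (1, 1/2, 9/4, 23/8, 65/16, 159/32, 385/64)
for a triangular matrix the eigenvalues are the diagonal entries, with algebraic multiplicity their repetition count


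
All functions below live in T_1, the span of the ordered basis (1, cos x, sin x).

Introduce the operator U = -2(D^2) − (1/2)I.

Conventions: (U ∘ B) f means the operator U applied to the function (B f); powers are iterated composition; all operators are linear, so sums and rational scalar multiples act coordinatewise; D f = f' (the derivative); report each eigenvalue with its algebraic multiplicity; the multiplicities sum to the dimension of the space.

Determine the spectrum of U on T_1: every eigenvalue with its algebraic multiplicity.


image of 1: -1/2
image of cos x: (3/2)cos x
image of sin x: (3/2)sin x
the matrix is diagonal; its diagonal is (-1/2, 3/2, 3/2)
for a triangular matrix the eigenvalues are the diagonal entries, with algebraic multiplicity their repetition count

λ = -1/2 (multiplicity 1), λ = 3/2 (multiplicity 2)


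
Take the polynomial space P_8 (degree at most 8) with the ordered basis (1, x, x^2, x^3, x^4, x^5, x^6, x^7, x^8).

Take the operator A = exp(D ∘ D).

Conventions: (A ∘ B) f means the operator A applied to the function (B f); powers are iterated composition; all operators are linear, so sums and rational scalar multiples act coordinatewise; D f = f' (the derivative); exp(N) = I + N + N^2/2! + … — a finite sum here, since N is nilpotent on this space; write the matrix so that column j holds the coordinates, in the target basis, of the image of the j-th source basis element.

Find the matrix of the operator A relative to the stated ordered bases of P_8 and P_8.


image of 1: 1
image of x: x
image of x^2: x^2 + 2
image of x^3: x^3 + 6x
image of x^4: x^4 + 12x^2 + 12
image of x^5: x^5 + 20x^3 + 60x
image of x^6: x^6 + 30x^4 + 180x^2 + 120
image of x^7: x^7 + 42x^5 + 420x^3 + 840x
image of x^8: x^8 + 56x^6 + 840x^4 + 3360x^2 + 1680
each image's coordinates form column j of the matrix

the matrix is [[1, 0, 2, 0, 12, 0, 120, 0, 1680]; [0, 1, 0, 6, 0, 60, 0, 840, 0]; [0, 0, 1, 0, 12, 0, 180, 0, 3360]; [0, 0, 0, 1, 0, 20, 0, 420, 0]; [0, 0, 0, 0, 1, 0, 30, 0, 840]; [0, 0, 0, 0, 0, 1, 0, 42, 0]; [0, 0, 0, 0, 0, 0, 1, 0, 56]; [0, 0, 0, 0, 0, 0, 0, 1, 0]; [0, 0, 0, 0, 0, 0, 0, 0, 1]] (rows listed top to bottom)


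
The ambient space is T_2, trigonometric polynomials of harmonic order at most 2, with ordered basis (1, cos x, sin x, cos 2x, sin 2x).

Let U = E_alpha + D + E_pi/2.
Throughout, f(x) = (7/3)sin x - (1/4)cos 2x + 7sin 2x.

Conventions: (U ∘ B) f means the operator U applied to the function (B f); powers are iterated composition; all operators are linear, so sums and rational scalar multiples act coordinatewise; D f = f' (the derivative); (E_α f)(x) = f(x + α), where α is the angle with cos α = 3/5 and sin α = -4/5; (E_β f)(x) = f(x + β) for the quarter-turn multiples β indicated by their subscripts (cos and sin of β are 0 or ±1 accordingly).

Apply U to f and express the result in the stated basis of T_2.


E_alpha f = -(28/15)cos x + (7/5)sin x - (133/20)cos 2x - (11/5)sin 2x
D f = (7/3)cos x + 14cos 2x + (1/2)sin 2x
E_pi/2 f = (7/3)cos x + (1/4)cos 2x - 7sin 2x
(E_alpha + D + E_pi/2) f = (14/5)cos x + (7/5)sin x + (38/5)cos 2x - (87/10)sin 2x

the image equals g(x) = (14/5)cos x + (7/5)sin x + (38/5)cos 2x - (87/10)sin 2x


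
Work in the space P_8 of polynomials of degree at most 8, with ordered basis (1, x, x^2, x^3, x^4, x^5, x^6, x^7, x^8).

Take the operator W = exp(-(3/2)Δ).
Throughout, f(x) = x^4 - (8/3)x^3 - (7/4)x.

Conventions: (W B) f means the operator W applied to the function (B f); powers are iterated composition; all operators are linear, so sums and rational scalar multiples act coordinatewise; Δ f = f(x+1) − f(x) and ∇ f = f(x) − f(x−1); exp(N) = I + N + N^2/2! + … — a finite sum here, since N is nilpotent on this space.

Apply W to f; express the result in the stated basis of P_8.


the image equals g(x) = x^4 - (26/3)x^3 + (33/2)x^2 - (1/4)x - 53/16

order-1 term: -6x^3 + 3x^2 + 6x + 41/8
order-2 term: (27/2)x^2 + 9x - 9/4
order-3 term: -(27/2)x - 45/4
order-4 term: 81/16
the series for exp(-(3/2)Δ) f terminates at order 4
exp(-(3/2)Δ) f = x^4 - (26/3)x^3 + (33/2)x^2 - (1/4)x - 53/16


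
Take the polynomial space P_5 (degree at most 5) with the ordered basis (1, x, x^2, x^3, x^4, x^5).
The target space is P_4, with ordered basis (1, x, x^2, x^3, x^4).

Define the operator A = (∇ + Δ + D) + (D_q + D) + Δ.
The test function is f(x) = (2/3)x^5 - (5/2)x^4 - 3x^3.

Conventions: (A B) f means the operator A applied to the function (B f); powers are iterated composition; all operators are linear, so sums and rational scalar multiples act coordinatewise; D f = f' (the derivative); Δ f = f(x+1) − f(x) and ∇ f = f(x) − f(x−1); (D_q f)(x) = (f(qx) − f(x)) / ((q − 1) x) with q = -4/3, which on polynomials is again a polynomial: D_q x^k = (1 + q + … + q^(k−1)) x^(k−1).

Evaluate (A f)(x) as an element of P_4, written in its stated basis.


∇ f = (10/3)x^4 - (50/3)x^3 + (38/3)x^2 - (13/3)x + 1/6
Δ f = (10/3)x^4 - (10/3)x^3 - (52/3)x^2 - (47/3)x - 29/6
D f = (10/3)x^4 - 10x^3 - 9x^2
(∇ + Δ + D) f = 10x^4 - 30x^3 - (41/3)x^2 - 20x - 14/3
D_q f = (362/243)x^4 + (125/54)x^3 - (13/3)x^2
D f = (10/3)x^4 - 10x^3 - 9x^2
(D_q + D) f = (1172/243)x^4 - (415/54)x^3 - (40/3)x^2
Δ f = (10/3)x^4 - (10/3)x^3 - (52/3)x^2 - (47/3)x - 29/6
((∇ + Δ + D) + (D_q + D) + Δ) f = (4412/243)x^4 - (2215/54)x^3 - (133/3)x^2 - (107/3)x - 19/2

g(x) = (4412/243)x^4 - (2215/54)x^3 - (133/3)x^2 - (107/3)x - 19/2


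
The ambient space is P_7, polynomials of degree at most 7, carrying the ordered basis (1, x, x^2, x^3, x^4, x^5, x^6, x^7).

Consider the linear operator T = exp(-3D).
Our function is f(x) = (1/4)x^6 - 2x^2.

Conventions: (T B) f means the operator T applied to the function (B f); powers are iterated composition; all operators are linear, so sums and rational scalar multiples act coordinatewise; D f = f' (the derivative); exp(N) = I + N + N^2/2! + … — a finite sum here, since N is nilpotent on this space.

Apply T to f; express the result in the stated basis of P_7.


order-1 term: -(9/2)x^5 + 12x
order-2 term: (135/4)x^4 - 18
order-3 term: -135x^3
order-4 term: (1215/4)x^2
order-5 term: -(729/2)x
order-6 term: 729/4
the series for exp(-3D) f terminates at order 6
exp(-3D) f = (1/4)x^6 - (9/2)x^5 + (135/4)x^4 - 135x^3 + (1207/4)x^2 - (705/2)x + 657/4

the image equals g(x) = (1/4)x^6 - (9/2)x^5 + (135/4)x^4 - 135x^3 + (1207/4)x^2 - (705/2)x + 657/4


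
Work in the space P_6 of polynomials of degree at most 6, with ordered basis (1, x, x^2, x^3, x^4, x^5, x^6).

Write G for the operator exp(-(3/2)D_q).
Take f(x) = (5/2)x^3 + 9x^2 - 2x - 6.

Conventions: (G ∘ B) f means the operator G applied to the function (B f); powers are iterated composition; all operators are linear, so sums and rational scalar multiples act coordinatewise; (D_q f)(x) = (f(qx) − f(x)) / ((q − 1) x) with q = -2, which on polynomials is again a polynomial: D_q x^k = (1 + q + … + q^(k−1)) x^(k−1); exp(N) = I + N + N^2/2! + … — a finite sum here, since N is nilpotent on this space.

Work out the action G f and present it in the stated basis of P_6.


order-1 term: -(45/4)x^2 + (27/2)x + 3
order-2 term: -(135/16)x - 81/8
order-3 term: 135/32
the series for exp(-(3/2)D_q) f terminates at order 3
exp(-(3/2)D_q) f = (5/2)x^3 - (9/4)x^2 + (49/16)x - 285/32

g(x) = (5/2)x^3 - (9/4)x^2 + (49/16)x - 285/32


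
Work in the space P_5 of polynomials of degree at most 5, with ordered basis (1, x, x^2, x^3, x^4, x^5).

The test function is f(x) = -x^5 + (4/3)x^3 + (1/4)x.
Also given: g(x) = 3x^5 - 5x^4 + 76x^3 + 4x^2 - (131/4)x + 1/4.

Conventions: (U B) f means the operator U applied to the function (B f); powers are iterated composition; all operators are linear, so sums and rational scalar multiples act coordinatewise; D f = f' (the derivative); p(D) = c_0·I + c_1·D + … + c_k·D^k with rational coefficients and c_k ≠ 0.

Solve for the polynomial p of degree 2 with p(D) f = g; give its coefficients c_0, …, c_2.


D^0 f = -x^5 + (4/3)x^3 + (1/4)x
D^1 f = -5x^4 + 4x^2 + 1/4
D^2 f = -20x^3 + 8x
matching coefficients of g against c_0 f + c_1 Df + … from the top degree down determines the c_i
solution: c_0 = -3, c_1 = 1, c_2 = -4

c_0 = -3, c_1 = 1, c_2 = -4


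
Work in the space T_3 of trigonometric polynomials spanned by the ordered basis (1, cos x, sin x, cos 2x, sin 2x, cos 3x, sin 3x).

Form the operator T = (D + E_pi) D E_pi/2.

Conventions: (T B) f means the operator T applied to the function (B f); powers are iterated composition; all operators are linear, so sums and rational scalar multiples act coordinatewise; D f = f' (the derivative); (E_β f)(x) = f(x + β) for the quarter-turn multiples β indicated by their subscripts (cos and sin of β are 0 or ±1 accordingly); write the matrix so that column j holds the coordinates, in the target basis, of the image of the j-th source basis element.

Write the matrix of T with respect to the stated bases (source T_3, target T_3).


image of 1: 0
image of cos x: cos x + sin x
image of sin x: -cos x + sin x
image of cos 2x: 4cos 2x + 2sin 2x
image of sin 2x: -2cos 2x + 4sin 2x
image of cos 3x: -3cos 3x - 9sin 3x
image of sin 3x: 9cos 3x - 3sin 3x
each image's coordinates form column j of the matrix

the matrix is [[0, 0, 0, 0, 0, 0, 0]; [0, 1, -1, 0, 0, 0, 0]; [0, 1, 1, 0, 0, 0, 0]; [0, 0, 0, 4, -2, 0, 0]; [0, 0, 0, 2, 4, 0, 0]; [0, 0, 0, 0, 0, -3, 9]; [0, 0, 0, 0, 0, -9, -3]] (rows listed top to bottom)


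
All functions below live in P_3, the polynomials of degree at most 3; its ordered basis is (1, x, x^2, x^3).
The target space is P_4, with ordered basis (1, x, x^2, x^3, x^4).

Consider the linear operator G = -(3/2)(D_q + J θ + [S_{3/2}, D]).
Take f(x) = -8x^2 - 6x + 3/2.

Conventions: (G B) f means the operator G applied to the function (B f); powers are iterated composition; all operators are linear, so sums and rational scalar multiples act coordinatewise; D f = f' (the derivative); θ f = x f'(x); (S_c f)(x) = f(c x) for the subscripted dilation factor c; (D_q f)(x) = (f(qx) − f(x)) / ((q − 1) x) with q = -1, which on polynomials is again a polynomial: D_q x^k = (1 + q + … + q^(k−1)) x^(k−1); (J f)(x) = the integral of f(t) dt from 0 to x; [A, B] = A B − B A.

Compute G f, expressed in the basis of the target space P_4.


the image equals g(x) = 8x^3 + (9/2)x^2 - 18x + 9/2

D_q f = -6
θ f = -16x^2 - 6x
J θ f = -(16/3)x^3 - 3x^2
D f = -16x - 6
S_{3/2} D f = -24x - 6
S_{3/2} f = -18x^2 - 9x + 3/2
D S_{3/2} f = -36x - 9
[S_{3/2}, D] f = 12x + 3
(D_q + J θ + [S_{3/2}, D]) f = -(16/3)x^3 - 3x^2 + 12x - 3
(-(3/2)(D_q + J θ + [S_{3/2}, D])) f = 8x^3 + (9/2)x^2 - 18x + 9/2


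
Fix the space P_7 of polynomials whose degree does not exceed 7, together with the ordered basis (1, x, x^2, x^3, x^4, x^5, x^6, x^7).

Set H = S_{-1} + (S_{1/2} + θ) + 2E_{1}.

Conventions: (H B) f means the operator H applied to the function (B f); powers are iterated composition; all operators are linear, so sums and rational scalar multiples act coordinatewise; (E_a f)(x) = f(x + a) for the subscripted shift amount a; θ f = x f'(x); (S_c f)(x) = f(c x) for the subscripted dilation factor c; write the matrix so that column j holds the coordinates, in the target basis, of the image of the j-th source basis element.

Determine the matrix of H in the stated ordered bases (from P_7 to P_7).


the matrix is [[4, 2, 2, 2, 2, 2, 2, 2]; [0, 5/2, 4, 6, 8, 10, 12, 14]; [0, 0, 21/4, 6, 12, 20, 30, 42]; [0, 0, 0, 33/8, 8, 20, 40, 70]; [0, 0, 0, 0, 113/16, 10, 30, 70]; [0, 0, 0, 0, 0, 193/32, 12, 42]; [0, 0, 0, 0, 0, 0, 577/64, 14]; [0, 0, 0, 0, 0, 0, 0, 1025/128]] (rows listed top to bottom)

image of 1: 4
image of x: (5/2)x + 2
image of x^2: (21/4)x^2 + 4x + 2
image of x^3: (33/8)x^3 + 6x^2 + 6x + 2
image of x^4: (113/16)x^4 + 8x^3 + 12x^2 + 8x + 2
image of x^5: (193/32)x^5 + 10x^4 + 20x^3 + 20x^2 + 10x + 2
image of x^6: (577/64)x^6 + 12x^5 + 30x^4 + 40x^3 + 30x^2 + 12x + 2
image of x^7: (1025/128)x^7 + 14x^6 + 42x^5 + 70x^4 + 70x^3 + 42x^2 + 14x + 2
each image's coordinates form column j of the matrix


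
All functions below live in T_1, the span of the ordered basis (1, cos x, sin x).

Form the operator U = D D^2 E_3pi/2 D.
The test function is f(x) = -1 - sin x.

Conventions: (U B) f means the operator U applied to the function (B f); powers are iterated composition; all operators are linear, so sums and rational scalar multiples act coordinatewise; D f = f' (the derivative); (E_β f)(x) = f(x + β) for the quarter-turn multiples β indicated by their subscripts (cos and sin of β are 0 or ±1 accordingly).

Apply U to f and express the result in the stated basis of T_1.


the result is g(x) = cos x

D f = -cos x
E_3pi/2 D f = -sin x
D (E_3pi/2 D) f = -cos x
D D (E_3pi/2 D) f = sin x
D D^2 (E_3pi/2 D) f = cos x


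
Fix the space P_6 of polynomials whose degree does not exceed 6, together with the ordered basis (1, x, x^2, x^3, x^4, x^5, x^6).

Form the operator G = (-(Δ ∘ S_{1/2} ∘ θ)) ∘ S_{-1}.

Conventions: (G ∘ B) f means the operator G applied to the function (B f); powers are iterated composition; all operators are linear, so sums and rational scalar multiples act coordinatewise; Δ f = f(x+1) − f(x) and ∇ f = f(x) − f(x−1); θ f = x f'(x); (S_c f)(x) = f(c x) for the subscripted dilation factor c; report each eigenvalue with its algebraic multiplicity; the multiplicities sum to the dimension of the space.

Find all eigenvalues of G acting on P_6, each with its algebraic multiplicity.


λ = 0 (multiplicity 7)

image of 1: 0
image of x: 1/2
image of x^2: -x - 1/2
image of x^3: (9/8)x^2 + (9/8)x + 3/8
image of x^4: -x^3 - (3/2)x^2 - x - 1/4
image of x^5: (25/32)x^4 + (25/16)x^3 + (25/16)x^2 + (25/32)x + 5/32
image of x^6: -(9/16)x^5 - (45/32)x^4 - (15/8)x^3 - (45/32)x^2 - (9/16)x - 3/32
the matrix is upper triangular; its diagonal is (0, 0, 0, 0, 0, 0, 0)
for a triangular matrix the eigenvalues are the diagonal entries, with algebraic multiplicity their repetition count


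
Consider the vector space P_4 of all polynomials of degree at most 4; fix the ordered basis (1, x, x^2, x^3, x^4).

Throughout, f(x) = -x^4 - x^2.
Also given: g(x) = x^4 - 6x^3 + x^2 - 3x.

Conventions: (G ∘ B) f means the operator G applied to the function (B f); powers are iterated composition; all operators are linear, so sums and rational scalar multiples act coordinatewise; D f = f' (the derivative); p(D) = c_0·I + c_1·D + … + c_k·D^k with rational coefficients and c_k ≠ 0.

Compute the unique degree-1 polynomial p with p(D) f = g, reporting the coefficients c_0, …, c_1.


c_0 = -1, c_1 = 3/2

D^0 f = -x^4 - x^2
D^1 f = -4x^3 - 2x
matching coefficients of g against c_0 f + c_1 Df + … from the top degree down determines the c_i
solution: c_0 = -1, c_1 = 3/2


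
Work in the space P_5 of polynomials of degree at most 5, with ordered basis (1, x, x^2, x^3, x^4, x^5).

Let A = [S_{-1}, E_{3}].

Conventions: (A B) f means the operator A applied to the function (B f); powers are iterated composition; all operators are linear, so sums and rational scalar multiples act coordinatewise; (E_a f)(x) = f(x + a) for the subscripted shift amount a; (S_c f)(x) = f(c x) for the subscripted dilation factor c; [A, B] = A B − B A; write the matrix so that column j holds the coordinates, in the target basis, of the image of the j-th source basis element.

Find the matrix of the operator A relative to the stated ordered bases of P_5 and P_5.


the matrix is [[0, 6, 0, 54, 0, 486]; [0, 0, -12, 0, -216, 0]; [0, 0, 0, 18, 0, 540]; [0, 0, 0, 0, -24, 0]; [0, 0, 0, 0, 0, 30]; [0, 0, 0, 0, 0, 0]] (rows listed top to bottom)

image of 1: 0
image of x: 6
image of x^2: -12x
image of x^3: 18x^2 + 54
image of x^4: -24x^3 - 216x
image of x^5: 30x^4 + 540x^2 + 486
each image's coordinates form column j of the matrix


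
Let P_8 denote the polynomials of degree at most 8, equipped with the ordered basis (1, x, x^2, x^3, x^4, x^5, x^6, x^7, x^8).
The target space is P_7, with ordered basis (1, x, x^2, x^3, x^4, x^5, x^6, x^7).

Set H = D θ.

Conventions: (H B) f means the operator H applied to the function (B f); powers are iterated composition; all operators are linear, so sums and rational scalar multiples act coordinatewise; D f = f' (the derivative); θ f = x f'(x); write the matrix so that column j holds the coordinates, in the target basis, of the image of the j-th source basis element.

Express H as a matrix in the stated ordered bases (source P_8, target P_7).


image of 1: 0
image of x: 1
image of x^2: 4x
image of x^3: 9x^2
image of x^4: 16x^3
image of x^5: 25x^4
image of x^6: 36x^5
image of x^7: 49x^6
image of x^8: 64x^7
each image's coordinates form column j of the matrix

the matrix is [[0, 1, 0, 0, 0, 0, 0, 0, 0]; [0, 0, 4, 0, 0, 0, 0, 0, 0]; [0, 0, 0, 9, 0, 0, 0, 0, 0]; [0, 0, 0, 0, 16, 0, 0, 0, 0]; [0, 0, 0, 0, 0, 25, 0, 0, 0]; [0, 0, 0, 0, 0, 0, 36, 0, 0]; [0, 0, 0, 0, 0, 0, 0, 49, 0]; [0, 0, 0, 0, 0, 0, 0, 0, 64]] (rows listed top to bottom)


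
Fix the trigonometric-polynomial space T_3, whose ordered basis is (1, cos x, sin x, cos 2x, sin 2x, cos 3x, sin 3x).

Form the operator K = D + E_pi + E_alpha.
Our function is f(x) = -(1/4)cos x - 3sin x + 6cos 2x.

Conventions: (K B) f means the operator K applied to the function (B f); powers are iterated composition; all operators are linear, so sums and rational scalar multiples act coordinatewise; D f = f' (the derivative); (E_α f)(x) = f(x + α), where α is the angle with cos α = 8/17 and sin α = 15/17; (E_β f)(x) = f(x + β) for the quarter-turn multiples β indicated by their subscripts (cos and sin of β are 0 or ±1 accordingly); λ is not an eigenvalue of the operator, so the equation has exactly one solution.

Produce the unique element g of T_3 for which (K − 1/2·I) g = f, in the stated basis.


write g with unknown coordinates in the stated basis and equate coefficients in (K − 1/2·I) g = f
solving from the highest basis element down gives g = (803/626)cos x + (178/313)sin x - (396/9265)cos 2x + (19632/9265)sin 2x
check: K g = (245/626)cos x - (850/313)sin x + (55392/9265)cos 2x + (9816/9265)sin 2x
so K g − 1/2·g = -(1/4)cos x - 3sin x + 6cos 2x = f ✓

g(x) = (803/626)cos x + (178/313)sin x - (396/9265)cos 2x + (19632/9265)sin 2x


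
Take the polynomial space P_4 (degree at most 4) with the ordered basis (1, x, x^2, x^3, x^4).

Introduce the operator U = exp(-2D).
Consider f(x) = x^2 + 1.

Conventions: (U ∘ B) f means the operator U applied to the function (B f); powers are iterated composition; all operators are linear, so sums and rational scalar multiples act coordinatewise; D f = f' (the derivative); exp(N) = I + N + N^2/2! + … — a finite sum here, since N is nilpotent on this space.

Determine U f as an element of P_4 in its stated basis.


g(x) = x^2 - 4x + 5

order-1 term: -4x
order-2 term: 4
the series for exp(-2D) f terminates at order 2
exp(-2D) f = x^2 - 4x + 5


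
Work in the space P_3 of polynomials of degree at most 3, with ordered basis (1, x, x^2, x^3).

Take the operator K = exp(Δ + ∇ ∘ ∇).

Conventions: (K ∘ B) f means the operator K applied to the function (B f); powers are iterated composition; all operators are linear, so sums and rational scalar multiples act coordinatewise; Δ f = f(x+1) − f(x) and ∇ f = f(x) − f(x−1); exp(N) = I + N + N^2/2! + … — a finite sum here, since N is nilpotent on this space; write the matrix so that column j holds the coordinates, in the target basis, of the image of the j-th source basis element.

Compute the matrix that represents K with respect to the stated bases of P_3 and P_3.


the matrix is [[1, 1, 4, 5]; [0, 1, 2, 12]; [0, 0, 1, 3]; [0, 0, 0, 1]] (rows listed top to bottom)

image of 1: 1
image of x: x + 1
image of x^2: x^2 + 2x + 4
image of x^3: x^3 + 3x^2 + 12x + 5
each image's coordinates form column j of the matrix


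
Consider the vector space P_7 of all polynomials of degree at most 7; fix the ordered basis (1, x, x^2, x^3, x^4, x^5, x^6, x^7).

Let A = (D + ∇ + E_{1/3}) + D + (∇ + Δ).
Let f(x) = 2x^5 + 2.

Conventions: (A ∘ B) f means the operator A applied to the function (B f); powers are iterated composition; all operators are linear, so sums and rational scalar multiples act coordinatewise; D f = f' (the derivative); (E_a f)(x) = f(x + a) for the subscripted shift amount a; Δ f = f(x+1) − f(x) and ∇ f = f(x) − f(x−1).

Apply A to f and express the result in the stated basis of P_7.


D f = 10x^4
∇ f = 10x^4 - 20x^3 + 20x^2 - 10x + 2
E_{1/3} f = 2x^5 + (10/3)x^4 + (20/9)x^3 + (20/27)x^2 + (10/81)x + 488/243
(D + ∇ + E_{1/3}) f = 2x^5 + (70/3)x^4 - (160/9)x^3 + (560/27)x^2 - (800/81)x + 974/243
D f = 10x^4
∇ f = 10x^4 - 20x^3 + 20x^2 - 10x + 2
Δ f = 10x^4 + 20x^3 + 20x^2 + 10x + 2
(∇ + Δ) f = 20x^4 + 40x^2 + 4
((D + ∇ + E_{1/3}) + D + (∇ + Δ)) f = 2x^5 + (160/3)x^4 - (160/9)x^3 + (1640/27)x^2 - (800/81)x + 1946/243

g(x) = 2x^5 + (160/3)x^4 - (160/9)x^3 + (1640/27)x^2 - (800/81)x + 1946/243


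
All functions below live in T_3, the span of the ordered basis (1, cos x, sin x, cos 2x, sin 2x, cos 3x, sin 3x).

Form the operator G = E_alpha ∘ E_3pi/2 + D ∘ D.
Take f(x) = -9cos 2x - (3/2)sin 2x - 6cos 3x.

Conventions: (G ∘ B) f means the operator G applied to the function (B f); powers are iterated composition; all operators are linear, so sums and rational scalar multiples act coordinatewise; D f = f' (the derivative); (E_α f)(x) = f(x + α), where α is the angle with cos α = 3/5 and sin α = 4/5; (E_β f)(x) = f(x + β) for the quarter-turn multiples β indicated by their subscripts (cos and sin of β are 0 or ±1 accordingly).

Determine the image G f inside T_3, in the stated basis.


E_3pi/2 f = 9cos 2x + (3/2)sin 2x + 6sin 3x
E_alpha E_3pi/2 f = -(27/25)cos 2x - (453/50)sin 2x + (264/125)cos 3x - (702/125)sin 3x
D f = -3cos 2x + 18sin 2x + 18sin 3x
D D f = 36cos 2x + 6sin 2x + 54cos 3x
(E_alpha ∘ E_3pi/2 + D ∘ D) f = (873/25)cos 2x - (153/50)sin 2x + (7014/125)cos 3x - (702/125)sin 3x

the result is g(x) = (873/25)cos 2x - (153/50)sin 2x + (7014/125)cos 3x - (702/125)sin 3x
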